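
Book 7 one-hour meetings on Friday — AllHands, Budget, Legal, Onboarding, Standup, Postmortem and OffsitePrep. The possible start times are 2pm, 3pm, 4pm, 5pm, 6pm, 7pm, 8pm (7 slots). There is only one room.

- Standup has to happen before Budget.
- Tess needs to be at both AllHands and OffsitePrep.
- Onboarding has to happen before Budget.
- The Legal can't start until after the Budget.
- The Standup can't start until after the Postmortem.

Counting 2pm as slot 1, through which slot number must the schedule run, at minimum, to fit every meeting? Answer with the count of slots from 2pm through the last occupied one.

The precedence chain requires at least 4 distinct slots.
With at most 1 per slot and 7 meetings, at least 7 slots are needed.
7 works (last occupied slot: 8pm): for example Standup=3pm; AllHands=7pm; Onboarding=4pm; OffsitePrep=8pm; Budget=5pm; Legal=6pm; Postmortem=2pm.

7 slots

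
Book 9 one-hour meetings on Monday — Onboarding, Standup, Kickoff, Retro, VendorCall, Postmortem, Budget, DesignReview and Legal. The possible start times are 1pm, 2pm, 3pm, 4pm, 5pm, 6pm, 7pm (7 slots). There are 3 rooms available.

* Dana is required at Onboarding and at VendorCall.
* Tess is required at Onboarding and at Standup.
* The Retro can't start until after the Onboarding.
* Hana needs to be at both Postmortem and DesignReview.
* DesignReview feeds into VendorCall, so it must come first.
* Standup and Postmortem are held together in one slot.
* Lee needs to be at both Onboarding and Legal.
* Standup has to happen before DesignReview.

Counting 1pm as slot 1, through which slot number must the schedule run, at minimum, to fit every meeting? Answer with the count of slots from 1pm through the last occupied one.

3 slots

The precedence chain requires at least 3 distinct slots.
With at most 3 per slot and 9 meetings, at least 3 slots are needed.
3 works (last occupied slot: 3pm): for example Budget=2pm; VendorCall=3pm; Postmortem=1pm; Retro=3pm; Legal=3pm; Standup=1pm; Onboarding=2pm; Kickoff=1pm; DesignReview=2pm.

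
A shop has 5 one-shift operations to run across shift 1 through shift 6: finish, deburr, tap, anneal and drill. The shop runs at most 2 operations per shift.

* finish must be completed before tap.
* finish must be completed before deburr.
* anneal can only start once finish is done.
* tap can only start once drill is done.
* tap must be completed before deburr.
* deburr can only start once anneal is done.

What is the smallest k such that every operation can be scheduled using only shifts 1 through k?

The precedence chain requires at least 3 distinct shifts.
With at most 2 per shift and 5 operations, at least 3 shifts are needed.
3 works (last occupied shift: shift 3): for example tap in shift 2, finish in shift 1, deburr in shift 3, anneal in shift 2, drill in shift 1.

3 shifts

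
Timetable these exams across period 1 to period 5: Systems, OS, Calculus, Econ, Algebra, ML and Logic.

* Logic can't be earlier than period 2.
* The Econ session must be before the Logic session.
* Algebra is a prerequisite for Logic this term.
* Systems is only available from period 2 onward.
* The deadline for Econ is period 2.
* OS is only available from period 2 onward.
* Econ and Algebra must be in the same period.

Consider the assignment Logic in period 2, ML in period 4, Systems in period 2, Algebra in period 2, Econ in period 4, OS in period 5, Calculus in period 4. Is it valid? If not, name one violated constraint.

Invalid. The Econ session must be before the Logic session.

Econ and Algebra must be in the same period — violated.
Systems is only available from period 2 onward — holds.
The deadline for Econ is period 2 — violated.
Algebra is a prerequisite for Logic this term — violated.
OS is only available from period 2 onward — holds.
The Econ session must be before the Logic session — violated.
Logic can't be earlier than period 2 — holds.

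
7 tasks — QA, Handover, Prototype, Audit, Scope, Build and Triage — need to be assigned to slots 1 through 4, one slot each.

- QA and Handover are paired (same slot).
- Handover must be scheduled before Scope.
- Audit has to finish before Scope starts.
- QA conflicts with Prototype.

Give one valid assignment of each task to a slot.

Triage in 1; Audit in 1; Build in 1; Handover in 1; QA in 1; Scope in 2; Prototype in 2

Checking: Handover(1) before Scope(2); Audit(1) before Scope(2); QA(1) != Prototype(2); QA = Handover = 1.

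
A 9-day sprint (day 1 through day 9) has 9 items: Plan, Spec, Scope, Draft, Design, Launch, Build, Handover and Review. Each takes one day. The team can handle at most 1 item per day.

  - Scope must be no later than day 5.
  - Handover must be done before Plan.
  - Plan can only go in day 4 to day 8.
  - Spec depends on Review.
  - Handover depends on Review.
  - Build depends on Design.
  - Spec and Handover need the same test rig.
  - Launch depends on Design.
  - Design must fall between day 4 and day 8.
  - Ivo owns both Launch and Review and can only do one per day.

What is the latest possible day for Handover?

Precedence pushes Handover to at least day 2; downstream work caps Handover at day 7.
Handover at day 7 is achievable: Handover=day 7; Design=day 4; Scope=day 1; Spec=day 3; Draft=day 9; Plan=day 8; Launch=day 5; Build=day 6; Review=day 2.

day 7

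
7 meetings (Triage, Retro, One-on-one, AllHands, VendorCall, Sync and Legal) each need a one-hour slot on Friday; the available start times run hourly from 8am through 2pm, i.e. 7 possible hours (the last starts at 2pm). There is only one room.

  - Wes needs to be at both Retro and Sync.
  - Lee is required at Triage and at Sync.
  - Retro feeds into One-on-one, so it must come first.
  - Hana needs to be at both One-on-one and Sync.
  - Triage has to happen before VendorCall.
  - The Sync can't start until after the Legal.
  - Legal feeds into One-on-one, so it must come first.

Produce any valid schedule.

Retro -> 9am, Triage -> 11am, Legal -> 8am, One-on-one -> 10am, AllHands -> 2pm, Sync -> 1pm, VendorCall -> 12pm

Checking: Legal(8am) before Sync(1pm); Triage(11am) before VendorCall(12pm); Legal(8am) before One-on-one(10am); Retro(9am) before One-on-one(10am); Retro(9am) != Sync(1pm); Triage(11am) != Sync(1pm); One-on-one(10am) != Sync(1pm); max 1 per hour (cap 1).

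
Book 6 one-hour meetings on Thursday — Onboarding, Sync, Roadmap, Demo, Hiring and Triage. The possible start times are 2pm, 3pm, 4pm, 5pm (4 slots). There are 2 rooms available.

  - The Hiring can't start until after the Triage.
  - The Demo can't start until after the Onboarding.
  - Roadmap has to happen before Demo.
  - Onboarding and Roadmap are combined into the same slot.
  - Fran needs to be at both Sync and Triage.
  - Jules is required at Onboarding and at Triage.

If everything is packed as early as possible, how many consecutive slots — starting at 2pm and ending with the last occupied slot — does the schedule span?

The precedence chain requires at least 2 distinct slots.
With at most 2 per slot and 6 meetings, at least 3 slots are needed.
3 works (last occupied slot: 4pm): for example Onboarding -> 2pm; Hiring -> 4pm; Roadmap -> 2pm; Sync -> 4pm; Demo -> 3pm; Triage -> 3pm.

3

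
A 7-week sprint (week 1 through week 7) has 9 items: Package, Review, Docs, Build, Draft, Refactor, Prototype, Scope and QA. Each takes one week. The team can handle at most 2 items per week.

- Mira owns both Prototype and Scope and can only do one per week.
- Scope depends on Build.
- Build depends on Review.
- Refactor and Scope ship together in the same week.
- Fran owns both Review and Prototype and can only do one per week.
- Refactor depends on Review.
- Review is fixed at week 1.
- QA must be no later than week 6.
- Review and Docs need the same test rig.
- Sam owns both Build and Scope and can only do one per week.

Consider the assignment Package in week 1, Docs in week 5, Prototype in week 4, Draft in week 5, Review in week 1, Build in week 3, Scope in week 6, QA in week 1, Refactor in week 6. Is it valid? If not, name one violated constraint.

No. The team can handle at most 2 items per week is not satisfied.

QA must be no later than week 6 — holds.
Review and Docs need the same test rig — holds.
Fran owns both Review and Prototype and can only do one per week — holds.
The team can handle at most 2 items per week — violated.
Mira owns both Prototype and Scope and can only do one per week — holds.
Review is fixed at week 1 — holds.
Sam owns both Build and Scope and can only do one per week — holds.
Refactor and Scope ship together in the same week — holds.
Refactor depends on Review — holds.
Scope depends on Build — holds.
Build depends on Review — holds.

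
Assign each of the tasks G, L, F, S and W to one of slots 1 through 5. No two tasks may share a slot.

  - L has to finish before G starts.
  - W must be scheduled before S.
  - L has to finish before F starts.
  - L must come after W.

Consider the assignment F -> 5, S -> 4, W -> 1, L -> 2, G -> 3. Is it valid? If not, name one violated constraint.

L must come after W — holds.
W must be scheduled before S — holds.
L has to finish before G starts — holds.
L has to finish before F starts — holds.
No two tasks may share a slot — holds.

Yes, all constraints hold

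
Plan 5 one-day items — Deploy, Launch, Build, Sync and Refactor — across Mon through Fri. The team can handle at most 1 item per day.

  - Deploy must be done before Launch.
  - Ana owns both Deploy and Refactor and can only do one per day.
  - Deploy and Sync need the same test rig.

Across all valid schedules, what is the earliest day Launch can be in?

Precedence pushes Launch to at least Tue.
Launch at Tue is achievable: Deploy -> Mon; Launch -> Tue; Refactor -> Fri; Build -> Wed; Sync -> Thu.

Tue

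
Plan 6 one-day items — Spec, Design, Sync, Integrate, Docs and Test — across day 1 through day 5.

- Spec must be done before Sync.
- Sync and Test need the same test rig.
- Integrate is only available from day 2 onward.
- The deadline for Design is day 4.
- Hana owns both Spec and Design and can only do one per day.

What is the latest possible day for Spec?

day 4

Downstream work caps Spec at day 4.
Spec at day 4 is achievable: Spec -> day 4; Docs -> day 1; Integrate -> day 2; Design -> day 1; Sync -> day 5; Test -> day 1.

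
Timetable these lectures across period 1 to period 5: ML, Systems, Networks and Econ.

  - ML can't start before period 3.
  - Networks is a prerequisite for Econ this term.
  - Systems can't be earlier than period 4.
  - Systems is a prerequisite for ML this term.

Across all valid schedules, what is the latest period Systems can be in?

Systems is available from period 4; downstream work caps Systems at period 4.
Systems at period 4 is achievable: Networks=period 1, ML=period 5, Econ=period 2, Systems=period 4.

period 4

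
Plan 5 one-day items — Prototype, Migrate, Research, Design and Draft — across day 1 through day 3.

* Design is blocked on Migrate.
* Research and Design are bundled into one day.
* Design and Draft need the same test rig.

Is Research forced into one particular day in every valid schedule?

Research can be day 2 (e.g. Migrate -> day 1; Prototype -> day 1; Design -> day 2; Research -> day 2; Draft -> day 1) or day 3 (e.g. Prototype -> day 1; Design -> day 3; Draft -> day 1; Migrate -> day 1; Research -> day 3).

No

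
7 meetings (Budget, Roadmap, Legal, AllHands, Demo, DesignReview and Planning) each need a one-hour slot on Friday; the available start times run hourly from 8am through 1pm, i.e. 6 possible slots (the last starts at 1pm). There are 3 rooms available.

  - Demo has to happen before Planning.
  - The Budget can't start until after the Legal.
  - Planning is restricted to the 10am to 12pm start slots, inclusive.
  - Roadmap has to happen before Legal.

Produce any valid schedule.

Roadmap -> 8am; Demo -> 8am; Planning -> 10am; DesignReview -> 9am; Budget -> 10am; Legal -> 9am; AllHands -> 8am

Checking: Demo(8am) before Planning(10am); Legal(9am) before Budget(10am); Roadmap(8am) before Legal(9am); Planning=10am in [10am,12pm]; max 3 per slot (cap 3).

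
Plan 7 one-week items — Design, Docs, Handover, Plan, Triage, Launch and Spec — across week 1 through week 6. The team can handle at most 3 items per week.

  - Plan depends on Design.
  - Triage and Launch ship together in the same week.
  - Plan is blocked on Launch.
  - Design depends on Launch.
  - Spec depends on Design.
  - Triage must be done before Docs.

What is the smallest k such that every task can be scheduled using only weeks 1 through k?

The precedence chain requires at least 3 distinct weeks.
With at most 3 per week and 7 tasks, at least 3 weeks are needed.
3 works (last occupied week: week 3): for example Spec=week 3, Triage=week 1, Handover=week 1, Design=week 2, Docs=week 2, Launch=week 1, Plan=week 3.

3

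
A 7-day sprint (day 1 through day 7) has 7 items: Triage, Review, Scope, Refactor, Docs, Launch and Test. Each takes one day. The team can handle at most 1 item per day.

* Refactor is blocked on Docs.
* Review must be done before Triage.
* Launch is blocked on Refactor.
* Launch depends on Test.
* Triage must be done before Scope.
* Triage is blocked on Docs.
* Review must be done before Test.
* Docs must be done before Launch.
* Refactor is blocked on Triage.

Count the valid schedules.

Splitting on Triage: it can be day 3 (16), day 4 (9). Listing each branch's schedules as (Review, Scope, Refactor, Docs, Launch, Test) by day number:
Triage=day 3: (1,4,5,2,7,6) (1,4,6,2,7,5) (1,5,4,2,7,6) (1,5,6,2,7,4) (1,6,4,2,7,5) (1,6,5,2,7,4) (1,7,4,2,6,5) (1,7,5,2,6,4) (2,4,5,1,7,6) (2,4,6,1,7,5) (2,5,4,1,7,6) (2,5,6,1,7,4) (2,6,4,1,7,5) (2,6,5,1,7,4) (2,7,4,1,6,5) (2,7,5,1,6,4) — 16.
Triage=day 4: (1,5,6,2,7,3) (1,5,6,3,7,2) (1,6,5,2,7,3) (1,6,5,3,7,2) (1,7,5,2,6,3) (1,7,5,3,6,2) (2,5,6,1,7,3) (2,6,5,1,7,3) (2,7,5,1,6,3) — 9.
Summing: 16 + 9 = 25.

25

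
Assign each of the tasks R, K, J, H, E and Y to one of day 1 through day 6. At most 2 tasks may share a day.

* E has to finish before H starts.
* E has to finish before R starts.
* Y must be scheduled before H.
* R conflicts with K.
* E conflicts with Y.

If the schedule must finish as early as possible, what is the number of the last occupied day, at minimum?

day 3

The precedence chain requires at least 2 distinct days.
With at most 2 per day and 6 tasks, at least 3 days are needed.
3 works (last occupied day: day 3): for example E -> day 1; H -> day 3; J -> day 3; Y -> day 2; K -> day 1; R -> day 2.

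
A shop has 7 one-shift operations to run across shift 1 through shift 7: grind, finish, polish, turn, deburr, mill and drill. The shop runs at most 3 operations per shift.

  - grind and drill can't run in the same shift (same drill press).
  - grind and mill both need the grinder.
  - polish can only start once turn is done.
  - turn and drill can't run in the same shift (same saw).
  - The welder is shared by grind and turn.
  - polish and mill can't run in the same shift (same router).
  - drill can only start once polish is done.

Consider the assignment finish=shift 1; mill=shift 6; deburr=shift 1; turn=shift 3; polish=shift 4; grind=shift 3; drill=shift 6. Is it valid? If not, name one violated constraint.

No — it violates: The welder is shared by grind and turn

grind and mill both need the grinder — holds.
The welder is shared by grind and turn — violated.
polish can only start once turn is done — holds.
drill can only start once polish is done — holds.
grind and drill can't run in the same shift (same drill press) — holds.
turn and drill can't run in the same shift (same saw) — holds.
polish and mill can't run in the same shift (same router) — holds.
The shop runs at most 3 operations per shift — holds.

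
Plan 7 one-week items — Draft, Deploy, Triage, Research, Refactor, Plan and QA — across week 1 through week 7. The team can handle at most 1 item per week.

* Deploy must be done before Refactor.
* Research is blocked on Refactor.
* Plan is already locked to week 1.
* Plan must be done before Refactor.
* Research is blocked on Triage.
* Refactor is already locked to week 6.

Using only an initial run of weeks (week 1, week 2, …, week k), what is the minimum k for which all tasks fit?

7

The precedence chain requires at least 3 distinct weeks.
With at most 1 per week and 7 tasks, at least 7 weeks are needed.
Propagating the time windows through the other constraints, Research can't land before week 7, so the schedule must run through at least week 7.
7 works (last occupied week: week 7): for example Research=week 7, Plan=week 1, QA=week 5, Draft=week 4, Refactor=week 6, Deploy=week 2, Triage=week 3.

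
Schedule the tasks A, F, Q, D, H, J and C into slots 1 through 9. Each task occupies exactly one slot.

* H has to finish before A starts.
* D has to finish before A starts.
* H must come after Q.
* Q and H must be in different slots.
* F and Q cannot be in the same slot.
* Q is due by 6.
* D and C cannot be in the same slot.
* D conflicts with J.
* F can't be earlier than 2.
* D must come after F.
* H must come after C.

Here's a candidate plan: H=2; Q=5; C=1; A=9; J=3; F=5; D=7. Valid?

Invalid. F and Q cannot be in the same slot.

D conflicts with J — holds.
Q is due by 6 — holds.
H has to finish before A starts — holds.
D has to finish before A starts — holds.
D must come after F — holds.
D and C cannot be in the same slot — holds.
H must come after Q — violated.
F can't be earlier than 2 — holds.
Q and H must be in different slots — holds.
F and Q cannot be in the same slot — violated.
H must come after C — holds.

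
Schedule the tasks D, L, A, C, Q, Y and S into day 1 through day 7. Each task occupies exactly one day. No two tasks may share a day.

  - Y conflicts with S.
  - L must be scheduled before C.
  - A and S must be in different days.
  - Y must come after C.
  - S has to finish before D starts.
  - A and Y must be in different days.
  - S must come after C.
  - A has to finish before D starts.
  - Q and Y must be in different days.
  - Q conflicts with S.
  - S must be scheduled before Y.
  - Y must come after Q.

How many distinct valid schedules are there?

Splitting on D: it can be day 5 (4), day 6 (20), day 7 (24). Listing each branch's schedules as (L, A, C, Q, Y, S) by day number:
D=day 5: (1,2,3,6,7,4) (1,3,2,6,7,4) (1,4,2,6,7,3) (2,1,3,6,7,4) — 4.
D=day 6: (1,2,3,4,7,5) (1,2,3,5,7,4) (1,2,4,3,7,5) (1,3,2,4,7,5) (1,3,2,5,7,4) (1,3,4,2,7,5) (1,4,2,3,7,5) (1,4,2,5,7,3) (1,4,3,2,7,5) (1,5,2,3,7,4) (1,5,2,4,7,3) (1,5,3,2,7,4) (2,1,3,4,7,5) (2,1,3,5,7,4) (2,1,4,3,7,5) (2,3,4,1,7,5) (2,4,3,1,7,5) (2,5,3,1,7,4) (3,1,4,2,7,5) (3,2,4,1,7,5) — 20.
D=day 7: (1,2,3,4,6,5) (1,2,3,5,6,4) (1,2,4,3,6,5) (1,3,2,4,6,5) (1,3,2,5,6,4) (1,3,4,2,6,5) (1,4,2,3,6,5) (1,4,2,5,6,3) (1,4,3,2,6,5) (1,5,2,3,6,4) (1,5,2,4,6,3) (1,5,3,2,6,4) (1,6,2,3,5,4) (1,6,2,4,5,3) (1,6,3,2,5,4) (2,1,3,4,6,5) (2,1,3,5,6,4) (2,1,4,3,6,5) (2,3,4,1,6,5) (2,4,3,1,6,5) (2,5,3,1,6,4) (2,6,3,1,5,4) (3,1,4,2,6,5) (3,2,4,1,6,5) — 24.
Summing: 4 + 20 + 24 = 48.

48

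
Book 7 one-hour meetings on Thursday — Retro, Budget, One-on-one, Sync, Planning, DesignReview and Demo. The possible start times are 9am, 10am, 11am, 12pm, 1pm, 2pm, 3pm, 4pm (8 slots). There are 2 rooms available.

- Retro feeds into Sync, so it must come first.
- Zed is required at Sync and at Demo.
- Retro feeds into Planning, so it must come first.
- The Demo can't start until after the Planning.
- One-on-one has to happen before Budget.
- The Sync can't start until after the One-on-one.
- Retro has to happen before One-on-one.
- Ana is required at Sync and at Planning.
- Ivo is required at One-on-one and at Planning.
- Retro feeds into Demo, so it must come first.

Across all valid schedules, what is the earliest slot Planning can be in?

10am

Precedence pushes Planning to at least 10am; downstream work caps Planning at 3pm.
Planning at 10am is achievable: Planning=10am; Budget=12pm; Sync=12pm; One-on-one=11am; Retro=9am; Demo=11am; DesignReview=9am.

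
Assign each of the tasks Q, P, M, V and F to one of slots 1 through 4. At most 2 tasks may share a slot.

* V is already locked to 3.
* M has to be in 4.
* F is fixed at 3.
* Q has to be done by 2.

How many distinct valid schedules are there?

Splitting on Q: it can be 1 (3), 2 (3). Listing each branch's schedules as (P, M, V, F):
Q=1: (1,4,3,3) (2,4,3,3) (4,4,3,3) — 3.
Q=2: (1,4,3,3) (2,4,3,3) (4,4,3,3) — 3.
Summing: 3 + 3 = 6.

6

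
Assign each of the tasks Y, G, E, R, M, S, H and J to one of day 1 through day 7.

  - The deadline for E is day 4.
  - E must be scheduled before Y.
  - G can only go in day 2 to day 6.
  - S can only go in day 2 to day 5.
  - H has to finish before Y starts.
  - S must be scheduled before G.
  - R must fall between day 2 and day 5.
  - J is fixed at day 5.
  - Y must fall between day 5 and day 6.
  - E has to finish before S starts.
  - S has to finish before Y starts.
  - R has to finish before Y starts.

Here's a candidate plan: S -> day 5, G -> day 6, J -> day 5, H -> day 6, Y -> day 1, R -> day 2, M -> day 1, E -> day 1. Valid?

E must be scheduled before Y — violated.
E has to finish before S starts — holds.
S must be scheduled before G — holds.
G can only go in day 2 to day 6 — holds.
H has to finish before Y starts — violated.
R must fall between day 2 and day 5 — holds.
R has to finish before Y starts — violated.
S has to finish before Y starts — violated.
S can only go in day 2 to day 5 — holds.
J is fixed at day 5 — holds.
The deadline for E is day 4 — holds.
Y must fall between day 5 and day 6 — violated.

No. H has to finish before Y starts is not satisfied.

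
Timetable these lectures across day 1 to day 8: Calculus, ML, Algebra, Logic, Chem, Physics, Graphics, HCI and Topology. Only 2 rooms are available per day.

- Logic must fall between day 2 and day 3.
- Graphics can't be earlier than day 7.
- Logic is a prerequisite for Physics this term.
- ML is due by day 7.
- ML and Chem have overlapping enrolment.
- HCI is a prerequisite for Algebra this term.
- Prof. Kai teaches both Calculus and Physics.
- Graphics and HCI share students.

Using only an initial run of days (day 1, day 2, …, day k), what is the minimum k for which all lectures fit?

The precedence chain requires at least 2 distinct days.
With at most 2 per day and 9 lectures, at least 5 days are needed.
Graphics can't be placed before day 7, so the schedule must run through at least day 7.
7 works (last occupied day: day 7): for example Topology -> day 4; ML -> day 3; Algebra -> day 2; Chem -> day 4; Graphics -> day 7; Physics -> day 3; Calculus -> day 1; Logic -> day 2; HCI -> day 1.

7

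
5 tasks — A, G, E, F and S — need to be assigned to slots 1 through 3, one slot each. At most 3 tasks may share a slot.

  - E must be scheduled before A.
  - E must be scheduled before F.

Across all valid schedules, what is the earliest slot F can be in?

2

Precedence pushes F to at least 2.
F at 2 is achievable: A in 2, S in 1, F in 2, E in 1, G in 1.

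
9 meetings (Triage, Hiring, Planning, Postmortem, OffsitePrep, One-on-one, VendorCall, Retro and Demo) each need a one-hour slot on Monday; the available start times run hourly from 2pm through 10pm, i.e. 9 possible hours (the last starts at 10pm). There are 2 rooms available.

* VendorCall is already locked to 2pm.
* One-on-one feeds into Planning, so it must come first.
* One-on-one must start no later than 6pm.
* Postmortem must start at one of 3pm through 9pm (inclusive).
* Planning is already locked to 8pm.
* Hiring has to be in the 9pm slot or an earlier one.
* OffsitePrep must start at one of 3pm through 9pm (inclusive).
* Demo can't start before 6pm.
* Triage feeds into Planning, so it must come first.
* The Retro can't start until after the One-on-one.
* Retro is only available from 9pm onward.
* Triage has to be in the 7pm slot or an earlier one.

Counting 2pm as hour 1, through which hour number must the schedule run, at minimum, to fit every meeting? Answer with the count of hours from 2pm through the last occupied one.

8 hours

The precedence chain requires at least 2 distinct hours.
With at most 2 per hour and 9 meetings, at least 5 hours are needed.
Retro can't be placed before 9pm — that is hour 8 counting from 2pm — so the schedule must run through at least 8 hours.
8 works (last occupied hour: 9pm): for example Demo -> 6pm; One-on-one -> 2pm; Postmortem -> 3pm; Hiring -> 4pm; Triage -> 3pm; Retro -> 9pm; VendorCall -> 2pm; OffsitePrep -> 4pm; Planning -> 8pm.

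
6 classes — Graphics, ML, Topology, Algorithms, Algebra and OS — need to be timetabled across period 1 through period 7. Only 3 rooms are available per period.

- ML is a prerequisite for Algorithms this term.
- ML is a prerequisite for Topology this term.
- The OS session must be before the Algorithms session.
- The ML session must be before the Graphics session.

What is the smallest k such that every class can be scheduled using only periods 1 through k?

The precedence chain requires at least 2 distinct periods.
With at most 3 per period and 6 classes, at least 2 periods are needed.
2 works (last occupied period: period 2): for example Algorithms in period 2, Graphics in period 2, ML in period 1, Algebra in period 1, OS in period 1, Topology in period 2.

2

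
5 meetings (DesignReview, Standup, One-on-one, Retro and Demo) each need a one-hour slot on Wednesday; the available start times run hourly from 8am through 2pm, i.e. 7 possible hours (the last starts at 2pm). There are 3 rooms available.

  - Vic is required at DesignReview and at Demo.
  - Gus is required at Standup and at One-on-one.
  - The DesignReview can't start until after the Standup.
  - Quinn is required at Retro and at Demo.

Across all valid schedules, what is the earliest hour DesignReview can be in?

Precedence pushes DesignReview to at least 9am.
DesignReview at 9am is achievable: One-on-one -> 9am, DesignReview -> 9am, Standup -> 8am, Demo -> 10am, Retro -> 8am.

9am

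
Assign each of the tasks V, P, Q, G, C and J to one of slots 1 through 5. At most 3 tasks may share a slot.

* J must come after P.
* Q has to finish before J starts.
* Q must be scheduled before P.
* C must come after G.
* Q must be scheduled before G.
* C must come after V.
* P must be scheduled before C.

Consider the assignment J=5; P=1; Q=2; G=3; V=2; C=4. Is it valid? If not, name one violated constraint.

No. Q must be scheduled before P is not satisfied.

Q must be scheduled before P — violated.
C must come after V — holds.
At most 3 tasks may share a slot — holds.
P must be scheduled before C — holds.
J must come after P — holds.
Q must be scheduled before G — holds.
Q has to finish before J starts — holds.
C must come after G — holds.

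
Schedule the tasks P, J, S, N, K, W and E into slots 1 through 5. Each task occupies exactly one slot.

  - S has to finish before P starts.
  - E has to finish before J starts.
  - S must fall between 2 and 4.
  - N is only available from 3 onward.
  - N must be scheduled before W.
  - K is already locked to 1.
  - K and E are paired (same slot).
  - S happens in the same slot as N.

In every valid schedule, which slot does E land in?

1

E must be in the same slot as K, which can't be after 1, so E is at most 1.
So E is pinned to 1.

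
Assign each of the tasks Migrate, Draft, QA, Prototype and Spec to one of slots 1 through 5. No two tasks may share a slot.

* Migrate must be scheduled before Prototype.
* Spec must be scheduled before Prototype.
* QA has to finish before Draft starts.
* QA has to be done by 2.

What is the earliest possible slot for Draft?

Precedence pushes Draft to at least 2.
Draft at 2 is achievable: Migrate -> 3, Prototype -> 5, Spec -> 4, QA -> 1, Draft -> 2.

2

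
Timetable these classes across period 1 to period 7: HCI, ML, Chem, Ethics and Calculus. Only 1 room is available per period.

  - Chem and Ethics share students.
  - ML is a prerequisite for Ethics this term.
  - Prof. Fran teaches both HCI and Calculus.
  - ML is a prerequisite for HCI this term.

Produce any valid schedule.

ML=period 1, Calculus=period 5, Chem=period 4, HCI=period 2, Ethics=period 3

Checking: ML(period 1) before HCI(period 2); ML(period 1) before Ethics(period 3); HCI(period 2) != Calculus(period 5); Chem(period 4) != Ethics(period 3); max 1 per period (cap 1).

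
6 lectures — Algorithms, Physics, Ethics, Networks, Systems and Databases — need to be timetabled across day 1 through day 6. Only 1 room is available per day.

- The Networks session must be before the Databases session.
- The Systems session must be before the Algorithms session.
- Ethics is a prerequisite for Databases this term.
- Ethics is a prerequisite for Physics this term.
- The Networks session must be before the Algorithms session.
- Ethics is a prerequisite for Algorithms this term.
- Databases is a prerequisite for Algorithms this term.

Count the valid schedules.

33

Splitting on Algorithms: it can be day 5 (8), day 6 (25). Listing each branch's schedules as (Physics, Ethics, Networks, Systems, Databases) by day number:
Algorithms=day 5: (6,1,2,3,4) (6,1,2,4,3) (6,1,3,2,4) (6,2,1,3,4) (6,2,1,4,3) (6,2,3,1,4) (6,3,1,2,4) (6,3,2,1,4) — 8.
Algorithms=day 6: (2,1,3,4,5) (2,1,3,5,4) (2,1,4,3,5) (3,1,2,4,5) (3,1,2,5,4) (3,1,4,2,5) (3,2,1,4,5) (3,2,1,5,4) (3,2,4,1,5) (4,1,2,3,5) (4,1,2,5,3) (4,1,3,2,5) (4,2,1,3,5) (4,2,1,5,3) (4,2,3,1,5) (4,3,1,2,5) (4,3,2,1,5) (5,1,2,3,4) (5,1,2,4,3) (5,1,3,2,4) (5,2,1,3,4) (5,2,1,4,3) (5,2,3,1,4) (5,3,1,2,4) (5,3,2,1,4) — 25.
Summing: 8 + 25 = 33.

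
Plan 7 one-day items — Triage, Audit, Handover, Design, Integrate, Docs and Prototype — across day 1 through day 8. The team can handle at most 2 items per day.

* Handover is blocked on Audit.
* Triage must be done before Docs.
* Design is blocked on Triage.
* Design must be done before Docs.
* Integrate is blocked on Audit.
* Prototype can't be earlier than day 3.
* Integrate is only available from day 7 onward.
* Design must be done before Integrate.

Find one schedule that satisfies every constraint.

Integrate=day 7, Docs=day 3, Prototype=day 3, Triage=day 1, Audit=day 1, Handover=day 2, Design=day 2

Checking: Triage(day 1) before Design(day 2); Audit(day 1) before Integrate(day 7); Design(day 2) before Docs(day 3); Design(day 2) before Integrate(day 7); Triage(day 1) before Docs(day 3); Audit(day 1) before Handover(day 2); Integrate=day 7 in [day 7,day 8]; Prototype=day 3 in [day 3,day 8]; max 2 per day (cap 2).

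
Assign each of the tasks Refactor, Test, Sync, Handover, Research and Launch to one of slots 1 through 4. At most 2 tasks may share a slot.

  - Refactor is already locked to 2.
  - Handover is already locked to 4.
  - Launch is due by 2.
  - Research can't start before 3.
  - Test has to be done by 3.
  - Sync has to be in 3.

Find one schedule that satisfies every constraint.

Sync -> 3, Refactor -> 2, Research -> 3, Handover -> 4, Launch -> 1, Test -> 1

Checking: Research=3 in [3,4]; Handover=4 in [4,4]; Test=1 in [1,3]; Refactor=2 in [2,2]; Sync=3 in [3,3]; Launch=1 in [1,2]; max 2 per slot (cap 2).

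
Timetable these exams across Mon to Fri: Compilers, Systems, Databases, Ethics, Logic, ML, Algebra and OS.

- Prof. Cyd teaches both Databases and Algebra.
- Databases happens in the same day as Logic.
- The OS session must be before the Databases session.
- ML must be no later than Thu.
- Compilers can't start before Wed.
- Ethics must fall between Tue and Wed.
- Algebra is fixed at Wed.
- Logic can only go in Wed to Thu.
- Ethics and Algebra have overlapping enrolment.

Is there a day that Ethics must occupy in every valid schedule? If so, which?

Ethics's window is Tue–Wed.
Algebra is fixed at Wed, and Ethics can't share a day with Algebra.
So Ethics must be Tue.

Tue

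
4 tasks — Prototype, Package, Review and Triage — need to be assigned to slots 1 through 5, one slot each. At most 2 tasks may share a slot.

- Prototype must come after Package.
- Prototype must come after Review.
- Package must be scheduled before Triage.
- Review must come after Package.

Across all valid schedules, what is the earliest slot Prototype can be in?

Precedence pushes Prototype to at least 3.
Prototype at 3 is achievable: Prototype -> 3, Triage -> 2, Review -> 2, Package -> 1.

3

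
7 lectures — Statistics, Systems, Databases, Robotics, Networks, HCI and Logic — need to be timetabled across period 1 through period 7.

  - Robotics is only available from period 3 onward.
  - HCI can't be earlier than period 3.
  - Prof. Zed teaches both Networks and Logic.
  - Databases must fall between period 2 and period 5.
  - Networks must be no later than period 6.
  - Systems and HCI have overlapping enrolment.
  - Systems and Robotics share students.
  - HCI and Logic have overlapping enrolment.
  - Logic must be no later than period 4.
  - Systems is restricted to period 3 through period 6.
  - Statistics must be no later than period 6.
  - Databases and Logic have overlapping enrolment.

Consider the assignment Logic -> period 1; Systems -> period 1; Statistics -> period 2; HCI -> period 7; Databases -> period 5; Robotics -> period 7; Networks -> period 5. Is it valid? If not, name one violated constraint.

Databases must fall between period 2 and period 5 — holds.
Statistics must be no later than period 6 — holds.
Systems and Robotics share students — holds.
Logic must be no later than period 4 — holds.
Networks must be no later than period 6 — holds.
HCI can't be earlier than period 3 — holds.
Systems and HCI have overlapping enrolment — holds.
Robotics is only available from period 3 onward — holds.
Systems is restricted to period 3 through period 6 — violated.
HCI and Logic have overlapping enrolment — holds.
Prof. Zed teaches both Networks and Logic — holds.
Databases and Logic have overlapping enrolment — holds.

No — it violates: Systems is restricted to period 3 through period 6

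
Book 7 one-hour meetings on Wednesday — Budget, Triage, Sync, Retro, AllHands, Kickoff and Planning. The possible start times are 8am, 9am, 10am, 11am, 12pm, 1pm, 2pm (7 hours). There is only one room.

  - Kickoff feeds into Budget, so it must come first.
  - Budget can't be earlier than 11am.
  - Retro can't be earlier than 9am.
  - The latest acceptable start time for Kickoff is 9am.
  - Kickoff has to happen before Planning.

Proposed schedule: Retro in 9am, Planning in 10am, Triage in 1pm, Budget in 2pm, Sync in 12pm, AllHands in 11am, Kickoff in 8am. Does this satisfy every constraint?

Kickoff feeds into Budget, so it must come first — holds.
Kickoff has to happen before Planning — holds.
Retro can't be earlier than 9am — holds.
Budget can't be earlier than 11am — holds.
The latest acceptable start time for Kickoff is 9am — holds.
There is only one room — holds.

Yes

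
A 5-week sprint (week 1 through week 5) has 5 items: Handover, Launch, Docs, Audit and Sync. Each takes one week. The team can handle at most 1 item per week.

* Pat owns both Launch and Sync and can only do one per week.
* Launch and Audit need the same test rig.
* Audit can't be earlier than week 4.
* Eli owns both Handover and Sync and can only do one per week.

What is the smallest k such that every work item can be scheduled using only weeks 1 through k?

5

With at most 1 per week and 5 work items, at least 5 weeks are needed.
Audit can't be placed before week 4, so the schedule must run through at least week 4.
5 works (last occupied week: week 5): for example Launch in week 2; Sync in week 5; Handover in week 1; Docs in week 3; Audit in week 4.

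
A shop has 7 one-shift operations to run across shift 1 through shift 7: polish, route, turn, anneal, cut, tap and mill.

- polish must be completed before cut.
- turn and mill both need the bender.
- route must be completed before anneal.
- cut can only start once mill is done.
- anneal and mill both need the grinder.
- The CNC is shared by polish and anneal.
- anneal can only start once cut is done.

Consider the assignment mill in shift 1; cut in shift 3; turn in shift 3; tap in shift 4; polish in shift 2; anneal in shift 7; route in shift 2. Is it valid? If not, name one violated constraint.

Yes, all constraints hold

turn and mill both need the bender — holds.
anneal and mill both need the grinder — holds.
cut can only start once mill is done — holds.
polish must be completed before cut — holds.
anneal can only start once cut is done — holds.
route must be completed before anneal — holds.
The CNC is shared by polish and anneal — holds.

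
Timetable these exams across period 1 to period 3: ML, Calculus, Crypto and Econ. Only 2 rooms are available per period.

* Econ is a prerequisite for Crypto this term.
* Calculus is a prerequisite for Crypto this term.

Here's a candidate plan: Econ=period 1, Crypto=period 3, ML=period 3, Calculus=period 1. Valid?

Calculus is a prerequisite for Crypto this term — holds.
Econ is a prerequisite for Crypto this term — holds.
Only 2 rooms are available per period — holds.

Valid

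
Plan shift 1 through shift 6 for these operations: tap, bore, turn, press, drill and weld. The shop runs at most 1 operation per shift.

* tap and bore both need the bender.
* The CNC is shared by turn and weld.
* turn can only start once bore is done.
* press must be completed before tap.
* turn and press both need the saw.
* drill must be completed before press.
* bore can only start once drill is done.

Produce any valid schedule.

turn=shift 5; weld=shift 6; tap=shift 4; drill=shift 1; bore=shift 2; press=shift 3

Checking: bore(shift 2) before turn(shift 5); press(shift 3) before tap(shift 4); drill(shift 1) before bore(shift 2); drill(shift 1) before press(shift 3); tap(shift 4) != bore(shift 2); turn(shift 5) != weld(shift 6); turn(shift 5) != press(shift 3); max 1 per shift (cap 1).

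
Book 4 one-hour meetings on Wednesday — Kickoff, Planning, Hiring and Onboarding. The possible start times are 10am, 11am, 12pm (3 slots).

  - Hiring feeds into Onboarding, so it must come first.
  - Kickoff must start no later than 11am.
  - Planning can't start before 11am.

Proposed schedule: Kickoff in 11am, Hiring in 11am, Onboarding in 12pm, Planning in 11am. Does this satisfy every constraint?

Kickoff must start no later than 11am — holds.
Hiring feeds into Onboarding, so it must come first — holds.
Planning can't start before 11am — holds.

Yes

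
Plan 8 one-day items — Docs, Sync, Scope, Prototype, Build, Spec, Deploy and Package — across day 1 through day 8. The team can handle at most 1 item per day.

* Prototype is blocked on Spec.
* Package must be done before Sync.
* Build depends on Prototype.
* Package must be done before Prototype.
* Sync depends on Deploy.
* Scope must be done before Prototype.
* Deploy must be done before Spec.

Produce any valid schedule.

Prototype in day 5, Build in day 7, Docs in day 8, Scope in day 4, Spec in day 2, Package in day 3, Deploy in day 1, Sync in day 6

Checking: Prototype(day 5) before Build(day 7); Package(day 3) before Sync(day 6); Spec(day 2) before Prototype(day 5); Deploy(day 1) before Spec(day 2); Package(day 3) before Prototype(day 5); Deploy(day 1) before Sync(day 6); Scope(day 4) before Prototype(day 5); max 1 per day (cap 1).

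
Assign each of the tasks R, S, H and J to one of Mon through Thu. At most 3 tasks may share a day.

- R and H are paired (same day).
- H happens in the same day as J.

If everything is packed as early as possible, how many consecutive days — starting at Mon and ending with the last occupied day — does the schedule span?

2

With at most 3 per day and 4 tasks, at least 2 days are needed.
2 works (last occupied day: Tue): for example J in Mon; S in Tue; R in Mon; H in Mon.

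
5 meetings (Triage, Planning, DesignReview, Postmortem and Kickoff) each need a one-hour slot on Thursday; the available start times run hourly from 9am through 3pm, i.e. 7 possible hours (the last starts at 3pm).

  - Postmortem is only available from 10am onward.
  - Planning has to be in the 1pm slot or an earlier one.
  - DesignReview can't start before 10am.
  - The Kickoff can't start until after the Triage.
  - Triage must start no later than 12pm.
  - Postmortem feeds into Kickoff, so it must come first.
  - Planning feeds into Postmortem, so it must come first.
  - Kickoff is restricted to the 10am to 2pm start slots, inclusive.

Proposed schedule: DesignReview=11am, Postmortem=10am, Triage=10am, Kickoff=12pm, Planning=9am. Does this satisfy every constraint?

Yes, all constraints hold

Postmortem is only available from 10am onward — holds.
Kickoff is restricted to the 10am to 2pm start slots, inclusive — holds.
DesignReview can't start before 10am — holds.
Triage must start no later than 12pm — holds.
Planning feeds into Postmortem, so it must come first — holds.
Postmortem feeds into Kickoff, so it must come first — holds.
The Kickoff can't start until after the Triage — holds.
Planning has to be in the 1pm slot or an earlier one — holds.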